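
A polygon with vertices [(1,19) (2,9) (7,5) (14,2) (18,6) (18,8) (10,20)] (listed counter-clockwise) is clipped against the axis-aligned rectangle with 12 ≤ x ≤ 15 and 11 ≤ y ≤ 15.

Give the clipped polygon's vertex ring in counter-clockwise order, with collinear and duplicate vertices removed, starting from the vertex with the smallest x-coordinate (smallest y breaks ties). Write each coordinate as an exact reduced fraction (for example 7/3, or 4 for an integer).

1. After x ≥ 12: [(12,20/7) (14,2) (18,6) (18,8) (12,17)]
2. After x ≤ 15: [(12,20/7) (14,2) (15,3) (15,25/2) (12,17)]
3. After y ≥ 11: [(12,11) (15,11) (15,25/2) (12,17)]
4. After y ≤ 15: [(12,15) (12,11) (15,11) (15,25/2) (40/3,15)]
5. Canonical ring: [(12,11) (15,11) (15,25/2) (40/3,15) (12,15)]

Clipped polygon: [(12,11) (15,11) (15,25/2) (40/3,15) (12,15)]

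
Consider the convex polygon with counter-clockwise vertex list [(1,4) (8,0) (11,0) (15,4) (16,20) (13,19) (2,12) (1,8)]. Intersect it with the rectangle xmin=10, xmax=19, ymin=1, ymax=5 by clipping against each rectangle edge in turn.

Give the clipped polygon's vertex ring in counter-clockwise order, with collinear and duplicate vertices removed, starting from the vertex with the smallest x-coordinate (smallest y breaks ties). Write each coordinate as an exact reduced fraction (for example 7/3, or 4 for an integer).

Clipped polygon: [(10,1) (12,1) (15,4) (241/16,5) (10,5)]

1. After x ≥ 10: [(10,0) (11,0) (15,4) (16,20) (13,19) (10,188/11)]
2. After x ≤ 19: [(10,0) (11,0) (15,4) (16,20) (13,19) (10,188/11)]
3. After y ≥ 1: [(10,1) (12,1) (15,4) (16,20) (13,19) (10,188/11)]
4. After y ≤ 5: [(10,5) (10,1) (12,1) (15,4) (241/16,5)]
5. Canonical ring: [(10,1) (12,1) (15,4) (241/16,5) (10,5)]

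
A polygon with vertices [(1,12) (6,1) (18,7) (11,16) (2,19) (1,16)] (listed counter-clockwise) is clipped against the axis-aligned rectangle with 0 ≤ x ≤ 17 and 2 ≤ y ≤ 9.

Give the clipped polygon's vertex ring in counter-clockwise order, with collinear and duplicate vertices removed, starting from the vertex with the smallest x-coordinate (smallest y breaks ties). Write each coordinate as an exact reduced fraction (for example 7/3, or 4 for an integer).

1. After x ≥ 0: [(1,12) (6,1) (18,7) (11,16) (2,19) (1,16)]
2. After x ≤ 17: [(1,12) (6,1) (17,13/2) (17,58/7) (11,16) (2,19) (1,16)]
3. After y ≥ 2: [(1,12) (61/11,2) (8,2) (17,13/2) (17,58/7) (11,16) (2,19) (1,16)]
4. After y ≤ 9: [(26/11,9) (61/11,2) (8,2) (17,13/2) (17,58/7) (148/9,9)]
5. Canonical ring: [(26/11,9) (61/11,2) (8,2) (17,13/2) (17,58/7) (148/9,9)]

Clipped polygon: [(26/11,9) (61/11,2) (8,2) (17,13/2) (17,58/7) (148/9,9)]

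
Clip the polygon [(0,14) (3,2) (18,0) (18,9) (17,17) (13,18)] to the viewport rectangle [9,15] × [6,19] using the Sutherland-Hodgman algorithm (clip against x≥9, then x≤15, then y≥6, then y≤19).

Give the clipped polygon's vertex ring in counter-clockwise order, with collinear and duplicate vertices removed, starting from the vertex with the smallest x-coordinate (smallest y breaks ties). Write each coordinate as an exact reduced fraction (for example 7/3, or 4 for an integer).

1. After x ≥ 9: [(9,218/13) (9,6/5) (18,0) (18,9) (17,17) (13,18)]
2. After x ≤ 15: [(9,218/13) (9,6/5) (15,2/5) (15,35/2) (13,18)]
3. After y ≥ 6: [(9,218/13) (9,6) (15,6) (15,35/2) (13,18)]
4. After y ≤ 19: [(9,218/13) (9,6) (15,6) (15,35/2) (13,18)]
5. Canonical ring: [(9,6) (15,6) (15,35/2) (13,18) (9,218/13)]

Clipped polygon: [(9,6) (15,6) (15,35/2) (13,18) (9,218/13)]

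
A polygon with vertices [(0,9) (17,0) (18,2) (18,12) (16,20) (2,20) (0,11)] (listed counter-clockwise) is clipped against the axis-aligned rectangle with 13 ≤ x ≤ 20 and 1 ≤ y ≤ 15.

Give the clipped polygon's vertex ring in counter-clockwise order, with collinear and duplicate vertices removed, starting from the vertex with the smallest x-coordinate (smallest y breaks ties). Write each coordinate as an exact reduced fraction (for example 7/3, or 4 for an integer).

Clipped polygon: [(13,36/17) (136/9,1) (35/2,1) (18,2) (18,12) (69/4,15) (13,15)]

1. After x ≥ 13: [(13,36/17) (17,0) (18,2) (18,12) (16,20) (13,20)]
2. After x ≤ 20: [(13,36/17) (17,0) (18,2) (18,12) (16,20) (13,20)]
3. After y ≥ 1: [(13,36/17) (136/9,1) (35/2,1) (18,2) (18,12) (16,20) (13,20)]
4. After y ≤ 15: [(13,15) (13,36/17) (136/9,1) (35/2,1) (18,2) (18,12) (69/4,15)]
5. Canonical ring: [(13,36/17) (136/9,1) (35/2,1) (18,2) (18,12) (69/4,15) (13,15)]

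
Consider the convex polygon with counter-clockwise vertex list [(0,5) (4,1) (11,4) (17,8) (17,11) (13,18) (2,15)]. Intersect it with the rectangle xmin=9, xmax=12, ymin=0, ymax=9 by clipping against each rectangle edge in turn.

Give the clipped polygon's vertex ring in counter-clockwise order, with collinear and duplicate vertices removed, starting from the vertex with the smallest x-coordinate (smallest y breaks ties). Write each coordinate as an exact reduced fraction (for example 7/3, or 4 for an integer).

Clipped polygon: [(9,22/7) (11,4) (12,14/3) (12,9) (9,9)]

1. After x ≥ 9: [(9,22/7) (11,4) (17,8) (17,11) (13,18) (9,186/11)]
2. After x ≤ 12: [(9,22/7) (11,4) (12,14/3) (12,195/11) (9,186/11)]
3. After y ≥ 0: [(9,22/7) (11,4) (12,14/3) (12,195/11) (9,186/11)]
4. After y ≤ 9: [(9,9) (9,22/7) (11,4) (12,14/3) (12,9)]
5. Canonical ring: [(9,22/7) (11,4) (12,14/3) (12,9) (9,9)]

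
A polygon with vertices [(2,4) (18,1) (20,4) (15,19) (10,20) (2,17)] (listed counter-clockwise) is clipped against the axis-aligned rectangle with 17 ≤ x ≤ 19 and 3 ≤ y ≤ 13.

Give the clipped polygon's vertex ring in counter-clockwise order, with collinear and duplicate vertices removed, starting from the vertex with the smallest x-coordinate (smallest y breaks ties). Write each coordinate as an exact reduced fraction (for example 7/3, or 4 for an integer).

1. After x ≥ 17: [(17,19/16) (18,1) (20,4) (17,13)]
2. After x ≤ 19: [(17,19/16) (18,1) (19,5/2) (19,7) (17,13)]
3. After y ≥ 3: [(17,3) (19,3) (19,7) (17,13)]
4. After y ≤ 13: [(17,3) (19,3) (19,7) (17,13)]
5. Canonical ring: [(17,3) (19,3) (19,7) (17,13)]

Clipped polygon: [(17,3) (19,3) (19,7) (17,13)]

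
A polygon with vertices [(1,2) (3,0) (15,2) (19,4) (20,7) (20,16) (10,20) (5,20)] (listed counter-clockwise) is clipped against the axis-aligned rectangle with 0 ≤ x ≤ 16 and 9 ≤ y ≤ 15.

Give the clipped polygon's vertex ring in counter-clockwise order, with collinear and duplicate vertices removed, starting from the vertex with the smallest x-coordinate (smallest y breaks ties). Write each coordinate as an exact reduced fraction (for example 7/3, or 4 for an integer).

1. After x ≥ 0: [(1,2) (3,0) (15,2) (19,4) (20,7) (20,16) (10,20) (5,20)]
2. After x ≤ 16: [(1,2) (3,0) (15,2) (16,5/2) (16,88/5) (10,20) (5,20)]
3. After y ≥ 9: [(23/9,9) (16,9) (16,88/5) (10,20) (5,20)]
4. After y ≤ 15: [(35/9,15) (23/9,9) (16,9) (16,15)]
5. Canonical ring: [(23/9,9) (16,9) (16,15) (35/9,15)]

Clipped polygon: [(23/9,9) (16,9) (16,15) (35/9,15)]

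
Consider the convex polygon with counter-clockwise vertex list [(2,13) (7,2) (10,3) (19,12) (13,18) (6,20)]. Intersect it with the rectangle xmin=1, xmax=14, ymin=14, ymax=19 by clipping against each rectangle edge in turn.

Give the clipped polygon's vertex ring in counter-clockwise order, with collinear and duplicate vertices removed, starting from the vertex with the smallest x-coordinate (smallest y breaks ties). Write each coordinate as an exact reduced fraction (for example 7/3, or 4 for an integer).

Clipped polygon: [(18/7,14) (14,14) (14,17) (13,18) (19/2,19) (38/7,19)]

1. After x ≥ 1: [(2,13) (7,2) (10,3) (19,12) (13,18) (6,20)]
2. After x ≤ 14: [(2,13) (7,2) (10,3) (14,7) (14,17) (13,18) (6,20)]
3. After y ≥ 14: [(18/7,14) (14,14) (14,17) (13,18) (6,20)]
4. After y ≤ 19: [(38/7,19) (18/7,14) (14,14) (14,17) (13,18) (19/2,19)]
5. Canonical ring: [(18/7,14) (14,14) (14,17) (13,18) (19/2,19) (38/7,19)]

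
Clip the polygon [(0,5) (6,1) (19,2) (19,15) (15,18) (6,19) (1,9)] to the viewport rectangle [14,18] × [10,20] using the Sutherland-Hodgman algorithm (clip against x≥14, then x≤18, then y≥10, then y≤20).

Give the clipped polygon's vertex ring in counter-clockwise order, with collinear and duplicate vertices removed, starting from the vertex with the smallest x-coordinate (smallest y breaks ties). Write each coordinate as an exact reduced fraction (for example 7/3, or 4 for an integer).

Clipped polygon: [(14,10) (18,10) (18,63/4) (15,18) (14,163/9)]

1. After x ≥ 14: [(14,21/13) (19,2) (19,15) (15,18) (14,163/9)]
2. After x ≤ 18: [(14,21/13) (18,25/13) (18,63/4) (15,18) (14,163/9)]
3. After y ≥ 10: [(14,10) (18,10) (18,63/4) (15,18) (14,163/9)]
4. After y ≤ 20: [(14,10) (18,10) (18,63/4) (15,18) (14,163/9)]
5. Canonical ring: [(14,10) (18,10) (18,63/4) (15,18) (14,163/9)]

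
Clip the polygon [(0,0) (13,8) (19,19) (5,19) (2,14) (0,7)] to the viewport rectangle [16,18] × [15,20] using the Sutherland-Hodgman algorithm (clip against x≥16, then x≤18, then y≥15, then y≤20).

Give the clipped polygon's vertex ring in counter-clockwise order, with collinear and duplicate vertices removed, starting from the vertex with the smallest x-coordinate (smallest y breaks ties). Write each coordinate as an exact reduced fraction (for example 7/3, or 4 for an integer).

1. After x ≥ 16: [(16,27/2) (19,19) (16,19)]
2. After x ≤ 18: [(16,27/2) (18,103/6) (18,19) (16,19)]
3. After y ≥ 15: [(16,15) (185/11,15) (18,103/6) (18,19) (16,19)]
4. After y ≤ 20: [(16,15) (185/11,15) (18,103/6) (18,19) (16,19)]
5. Canonical ring: [(16,15) (185/11,15) (18,103/6) (18,19) (16,19)]

Clipped polygon: [(16,15) (185/11,15) (18,103/6) (18,19) (16,19)]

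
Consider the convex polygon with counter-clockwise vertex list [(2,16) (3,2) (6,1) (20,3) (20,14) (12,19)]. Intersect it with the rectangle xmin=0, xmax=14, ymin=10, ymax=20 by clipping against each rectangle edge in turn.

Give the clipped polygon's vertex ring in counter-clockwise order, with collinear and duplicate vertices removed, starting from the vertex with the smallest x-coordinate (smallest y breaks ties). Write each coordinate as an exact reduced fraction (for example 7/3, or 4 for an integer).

Clipped polygon: [(2,16) (17/7,10) (14,10) (14,71/4) (12,19)]

1. After x ≥ 0: [(2,16) (3,2) (6,1) (20,3) (20,14) (12,19)]
2. After x ≤ 14: [(2,16) (3,2) (6,1) (14,15/7) (14,71/4) (12,19)]
3. After y ≥ 10: [(2,16) (17/7,10) (14,10) (14,71/4) (12,19)]
4. After y ≤ 20: [(2,16) (17/7,10) (14,10) (14,71/4) (12,19)]
5. Canonical ring: [(2,16) (17/7,10) (14,10) (14,71/4) (12,19)]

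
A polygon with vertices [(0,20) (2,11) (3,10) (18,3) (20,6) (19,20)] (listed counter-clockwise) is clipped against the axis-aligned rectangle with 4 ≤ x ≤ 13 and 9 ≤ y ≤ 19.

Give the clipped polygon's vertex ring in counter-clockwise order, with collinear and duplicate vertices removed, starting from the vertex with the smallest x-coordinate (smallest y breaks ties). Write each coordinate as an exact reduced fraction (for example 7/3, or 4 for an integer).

1. After x ≥ 4: [(4,20) (4,143/15) (18,3) (20,6) (19,20)]
2. After x ≤ 13: [(13,20) (4,20) (4,143/15) (13,16/3)]
3. After y ≥ 9: [(13,9) (13,20) (4,20) (4,143/15) (36/7,9)]
4. After y ≤ 19: [(13,9) (13,19) (4,19) (4,143/15) (36/7,9)]
5. Canonical ring: [(4,143/15) (36/7,9) (13,9) (13,19) (4,19)]

Clipped polygon: [(4,143/15) (36/7,9) (13,9) (13,19) (4,19)]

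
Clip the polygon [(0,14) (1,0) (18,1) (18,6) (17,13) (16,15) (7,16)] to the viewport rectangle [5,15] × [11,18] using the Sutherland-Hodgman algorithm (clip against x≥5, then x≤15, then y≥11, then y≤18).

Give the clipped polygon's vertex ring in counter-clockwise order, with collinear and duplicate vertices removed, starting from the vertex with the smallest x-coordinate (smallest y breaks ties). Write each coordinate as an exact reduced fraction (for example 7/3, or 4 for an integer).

Clipped polygon: [(5,11) (15,11) (15,136/9) (7,16) (5,108/7)]

1. After x ≥ 5: [(5,108/7) (5,4/17) (18,1) (18,6) (17,13) (16,15) (7,16)]
2. After x ≤ 15: [(5,108/7) (5,4/17) (15,14/17) (15,136/9) (7,16)]
3. After y ≥ 11: [(5,108/7) (5,11) (15,11) (15,136/9) (7,16)]
4. After y ≤ 18: [(5,108/7) (5,11) (15,11) (15,136/9) (7,16)]
5. Canonical ring: [(5,11) (15,11) (15,136/9) (7,16) (5,108/7)]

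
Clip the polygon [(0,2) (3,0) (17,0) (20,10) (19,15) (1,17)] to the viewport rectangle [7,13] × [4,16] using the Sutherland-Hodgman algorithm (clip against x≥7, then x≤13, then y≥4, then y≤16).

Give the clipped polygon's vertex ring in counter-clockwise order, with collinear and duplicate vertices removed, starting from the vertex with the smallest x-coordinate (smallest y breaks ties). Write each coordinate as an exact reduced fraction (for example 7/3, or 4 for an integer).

Clipped polygon: [(7,4) (13,4) (13,47/3) (10,16) (7,16)]

1. After x ≥ 7: [(7,0) (17,0) (20,10) (19,15) (7,49/3)]
2. After x ≤ 13: [(7,0) (13,0) (13,47/3) (7,49/3)]
3. After y ≥ 4: [(7,4) (13,4) (13,47/3) (7,49/3)]
4. After y ≤ 16: [(7,16) (7,4) (13,4) (13,47/3) (10,16)]
5. Canonical ring: [(7,4) (13,4) (13,47/3) (10,16) (7,16)]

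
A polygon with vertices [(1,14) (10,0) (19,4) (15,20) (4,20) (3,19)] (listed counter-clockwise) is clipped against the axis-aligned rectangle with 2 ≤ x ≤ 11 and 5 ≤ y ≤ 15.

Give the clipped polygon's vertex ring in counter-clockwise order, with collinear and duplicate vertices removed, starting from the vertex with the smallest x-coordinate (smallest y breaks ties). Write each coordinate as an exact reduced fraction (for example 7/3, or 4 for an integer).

1. After x ≥ 2: [(2,33/2) (2,112/9) (10,0) (19,4) (15,20) (4,20) (3,19)]
2. After x ≤ 11: [(2,33/2) (2,112/9) (10,0) (11,4/9) (11,20) (4,20) (3,19)]
3. After y ≥ 5: [(2,33/2) (2,112/9) (95/14,5) (11,5) (11,20) (4,20) (3,19)]
4. After y ≤ 15: [(2,15) (2,112/9) (95/14,5) (11,5) (11,15)]
5. Canonical ring: [(2,112/9) (95/14,5) (11,5) (11,15) (2,15)]

Clipped polygon: [(2,112/9) (95/14,5) (11,5) (11,15) (2,15)]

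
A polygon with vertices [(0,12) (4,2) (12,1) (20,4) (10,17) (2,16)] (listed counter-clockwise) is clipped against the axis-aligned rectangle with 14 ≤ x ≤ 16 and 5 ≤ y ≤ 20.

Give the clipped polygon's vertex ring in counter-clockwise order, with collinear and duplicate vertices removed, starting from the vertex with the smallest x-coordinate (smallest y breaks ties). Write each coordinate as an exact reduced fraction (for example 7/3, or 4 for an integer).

Clipped polygon: [(14,5) (16,5) (16,46/5) (14,59/5)]

1. After x ≥ 14: [(14,7/4) (20,4) (14,59/5)]
2. After x ≤ 16: [(14,7/4) (16,5/2) (16,46/5) (14,59/5)]
3. After y ≥ 5: [(14,5) (16,5) (16,46/5) (14,59/5)]
4. After y ≤ 20: [(14,5) (16,5) (16,46/5) (14,59/5)]
5. Canonical ring: [(14,5) (16,5) (16,46/5) (14,59/5)]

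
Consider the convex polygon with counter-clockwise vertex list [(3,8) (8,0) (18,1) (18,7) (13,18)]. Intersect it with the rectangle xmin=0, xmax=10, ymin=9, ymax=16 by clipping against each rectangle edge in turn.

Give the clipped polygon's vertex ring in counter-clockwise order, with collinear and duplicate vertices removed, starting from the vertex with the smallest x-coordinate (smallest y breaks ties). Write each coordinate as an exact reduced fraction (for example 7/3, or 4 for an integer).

Clipped polygon: [(4,9) (10,9) (10,15)]

1. After x ≥ 0: [(3,8) (8,0) (18,1) (18,7) (13,18)]
2. After x ≤ 10: [(10,15) (3,8) (8,0) (10,1/5)]
3. After y ≥ 9: [(10,9) (10,15) (4,9)]
4. After y ≤ 16: [(10,9) (10,15) (4,9)]
5. Canonical ring: [(4,9) (10,9) (10,15)]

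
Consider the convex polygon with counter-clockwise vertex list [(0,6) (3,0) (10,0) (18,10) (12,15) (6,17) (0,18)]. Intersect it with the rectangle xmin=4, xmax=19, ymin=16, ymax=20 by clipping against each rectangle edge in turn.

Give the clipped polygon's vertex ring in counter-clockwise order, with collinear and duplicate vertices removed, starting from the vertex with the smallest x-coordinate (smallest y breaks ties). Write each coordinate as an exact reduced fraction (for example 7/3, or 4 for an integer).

1. After x ≥ 4: [(4,0) (10,0) (18,10) (12,15) (6,17) (4,52/3)]
2. After x ≤ 19: [(4,0) (10,0) (18,10) (12,15) (6,17) (4,52/3)]
3. After y ≥ 16: [(4,16) (9,16) (6,17) (4,52/3)]
4. After y ≤ 20: [(4,16) (9,16) (6,17) (4,52/3)]
5. Canonical ring: [(4,16) (9,16) (6,17) (4,52/3)]

Clipped polygon: [(4,16) (9,16) (6,17) (4,52/3)]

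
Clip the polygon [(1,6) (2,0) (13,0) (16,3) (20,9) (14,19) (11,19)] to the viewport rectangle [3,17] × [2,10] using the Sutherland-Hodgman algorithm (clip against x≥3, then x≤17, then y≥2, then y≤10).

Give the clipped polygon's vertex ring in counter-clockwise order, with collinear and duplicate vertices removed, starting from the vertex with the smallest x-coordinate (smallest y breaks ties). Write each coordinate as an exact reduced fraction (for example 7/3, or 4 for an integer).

Clipped polygon: [(3,2) (15,2) (16,3) (17,9/2) (17,10) (53/13,10) (3,43/5)]

1. After x ≥ 3: [(3,43/5) (3,0) (13,0) (16,3) (20,9) (14,19) (11,19)]
2. After x ≤ 17: [(3,43/5) (3,0) (13,0) (16,3) (17,9/2) (17,14) (14,19) (11,19)]
3. After y ≥ 2: [(3,43/5) (3,2) (15,2) (16,3) (17,9/2) (17,14) (14,19) (11,19)]
4. After y ≤ 10: [(53/13,10) (3,43/5) (3,2) (15,2) (16,3) (17,9/2) (17,10)]
5. Canonical ring: [(3,2) (15,2) (16,3) (17,9/2) (17,10) (53/13,10) (3,43/5)]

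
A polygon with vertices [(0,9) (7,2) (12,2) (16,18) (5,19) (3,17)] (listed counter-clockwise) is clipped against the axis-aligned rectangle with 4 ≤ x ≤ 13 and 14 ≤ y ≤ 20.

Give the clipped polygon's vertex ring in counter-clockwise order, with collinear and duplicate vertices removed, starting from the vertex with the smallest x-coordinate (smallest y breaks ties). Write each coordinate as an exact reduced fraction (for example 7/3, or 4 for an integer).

1. After x ≥ 4: [(4,5) (7,2) (12,2) (16,18) (5,19) (4,18)]
2. After x ≤ 13: [(4,5) (7,2) (12,2) (13,6) (13,201/11) (5,19) (4,18)]
3. After y ≥ 14: [(4,14) (13,14) (13,201/11) (5,19) (4,18)]
4. After y ≤ 20: [(4,14) (13,14) (13,201/11) (5,19) (4,18)]
5. Canonical ring: [(4,14) (13,14) (13,201/11) (5,19) (4,18)]

Clipped polygon: [(4,14) (13,14) (13,201/11) (5,19) (4,18)]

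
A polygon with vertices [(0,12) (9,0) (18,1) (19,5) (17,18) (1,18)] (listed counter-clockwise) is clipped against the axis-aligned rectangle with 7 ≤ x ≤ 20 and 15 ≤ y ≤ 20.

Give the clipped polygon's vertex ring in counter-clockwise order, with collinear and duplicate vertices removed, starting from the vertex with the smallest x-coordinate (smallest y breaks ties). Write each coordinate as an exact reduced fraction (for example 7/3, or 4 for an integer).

1. After x ≥ 7: [(7,8/3) (9,0) (18,1) (19,5) (17,18) (7,18)]
2. After x ≤ 20: [(7,8/3) (9,0) (18,1) (19,5) (17,18) (7,18)]
3. After y ≥ 15: [(7,15) (227/13,15) (17,18) (7,18)]
4. After y ≤ 20: [(7,15) (227/13,15) (17,18) (7,18)]
5. Canonical ring: [(7,15) (227/13,15) (17,18) (7,18)]

Clipped polygon: [(7,15) (227/13,15) (17,18) (7,18)]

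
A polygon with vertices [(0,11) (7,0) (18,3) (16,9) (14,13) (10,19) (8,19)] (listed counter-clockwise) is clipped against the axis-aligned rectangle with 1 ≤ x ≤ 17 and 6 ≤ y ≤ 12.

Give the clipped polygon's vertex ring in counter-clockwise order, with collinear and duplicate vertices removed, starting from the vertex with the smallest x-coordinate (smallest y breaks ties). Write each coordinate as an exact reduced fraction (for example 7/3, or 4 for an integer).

Clipped polygon: [(1,66/7) (35/11,6) (17,6) (16,9) (29/2,12) (1,12)]

1. After x ≥ 1: [(1,12) (1,66/7) (7,0) (18,3) (16,9) (14,13) (10,19) (8,19)]
2. After x ≤ 17: [(1,12) (1,66/7) (7,0) (17,30/11) (17,6) (16,9) (14,13) (10,19) (8,19)]
3. After y ≥ 6: [(1,12) (1,66/7) (35/11,6) (17,6) (17,6) (16,9) (14,13) (10,19) (8,19)]
4. After y ≤ 12: [(1,12) (1,12) (1,66/7) (35/11,6) (17,6) (17,6) (16,9) (29/2,12)]
5. Canonical ring: [(1,66/7) (35/11,6) (17,6) (16,9) (29/2,12) (1,12)]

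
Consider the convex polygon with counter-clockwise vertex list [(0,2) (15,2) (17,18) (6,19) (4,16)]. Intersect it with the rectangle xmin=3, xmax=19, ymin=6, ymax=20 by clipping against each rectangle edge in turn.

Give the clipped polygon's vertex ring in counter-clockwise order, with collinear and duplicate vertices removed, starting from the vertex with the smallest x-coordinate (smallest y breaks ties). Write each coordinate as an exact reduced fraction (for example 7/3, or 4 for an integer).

Clipped polygon: [(3,6) (31/2,6) (17,18) (6,19) (4,16) (3,25/2)]

1. After x ≥ 3: [(3,25/2) (3,2) (15,2) (17,18) (6,19) (4,16)]
2. After x ≤ 19: [(3,25/2) (3,2) (15,2) (17,18) (6,19) (4,16)]
3. After y ≥ 6: [(3,25/2) (3,6) (31/2,6) (17,18) (6,19) (4,16)]
4. After y ≤ 20: [(3,25/2) (3,6) (31/2,6) (17,18) (6,19) (4,16)]
5. Canonical ring: [(3,6) (31/2,6) (17,18) (6,19) (4,16) (3,25/2)]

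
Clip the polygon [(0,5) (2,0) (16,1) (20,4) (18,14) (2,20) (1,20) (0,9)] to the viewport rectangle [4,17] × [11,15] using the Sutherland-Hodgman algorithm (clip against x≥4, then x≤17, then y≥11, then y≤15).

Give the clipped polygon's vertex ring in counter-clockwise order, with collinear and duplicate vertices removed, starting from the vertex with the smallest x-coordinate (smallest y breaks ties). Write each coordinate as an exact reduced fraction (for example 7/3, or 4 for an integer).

Clipped polygon: [(4,11) (17,11) (17,115/8) (46/3,15) (4,15)]

1. After x ≥ 4: [(4,1/7) (16,1) (20,4) (18,14) (4,77/4)]
2. After x ≤ 17: [(4,1/7) (16,1) (17,7/4) (17,115/8) (4,77/4)]
3. After y ≥ 11: [(4,11) (17,11) (17,115/8) (4,77/4)]
4. After y ≤ 15: [(4,15) (4,11) (17,11) (17,115/8) (46/3,15)]
5. Canonical ring: [(4,11) (17,11) (17,115/8) (46/3,15) (4,15)]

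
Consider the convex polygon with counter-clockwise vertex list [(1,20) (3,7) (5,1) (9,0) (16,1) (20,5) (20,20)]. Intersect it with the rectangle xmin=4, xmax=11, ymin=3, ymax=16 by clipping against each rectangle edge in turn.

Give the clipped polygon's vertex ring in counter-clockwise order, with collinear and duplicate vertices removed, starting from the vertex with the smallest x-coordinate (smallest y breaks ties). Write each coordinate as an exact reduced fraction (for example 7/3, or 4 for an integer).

Clipped polygon: [(4,4) (13/3,3) (11,3) (11,16) (4,16)]

1. After x ≥ 4: [(4,20) (4,4) (5,1) (9,0) (16,1) (20,5) (20,20)]
2. After x ≤ 11: [(11,20) (4,20) (4,4) (5,1) (9,0) (11,2/7)]
3. After y ≥ 3: [(11,3) (11,20) (4,20) (4,4) (13/3,3)]
4. After y ≤ 16: [(11,3) (11,16) (4,16) (4,4) (13/3,3)]
5. Canonical ring: [(4,4) (13/3,3) (11,3) (11,16) (4,16)]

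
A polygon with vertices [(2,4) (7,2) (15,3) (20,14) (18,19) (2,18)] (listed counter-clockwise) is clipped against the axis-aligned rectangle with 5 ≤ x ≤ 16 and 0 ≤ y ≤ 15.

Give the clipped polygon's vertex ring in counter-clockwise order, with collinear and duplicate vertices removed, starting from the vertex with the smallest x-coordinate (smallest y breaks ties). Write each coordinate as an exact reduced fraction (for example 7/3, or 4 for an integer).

1. After x ≥ 5: [(5,14/5) (7,2) (15,3) (20,14) (18,19) (5,291/16)]
2. After x ≤ 16: [(5,14/5) (7,2) (15,3) (16,26/5) (16,151/8) (5,291/16)]
3. After y ≥ 0: [(5,14/5) (7,2) (15,3) (16,26/5) (16,151/8) (5,291/16)]
4. After y ≤ 15: [(5,15) (5,14/5) (7,2) (15,3) (16,26/5) (16,15)]
5. Canonical ring: [(5,14/5) (7,2) (15,3) (16,26/5) (16,15) (5,15)]

Clipped polygon: [(5,14/5) (7,2) (15,3) (16,26/5) (16,15) (5,15)]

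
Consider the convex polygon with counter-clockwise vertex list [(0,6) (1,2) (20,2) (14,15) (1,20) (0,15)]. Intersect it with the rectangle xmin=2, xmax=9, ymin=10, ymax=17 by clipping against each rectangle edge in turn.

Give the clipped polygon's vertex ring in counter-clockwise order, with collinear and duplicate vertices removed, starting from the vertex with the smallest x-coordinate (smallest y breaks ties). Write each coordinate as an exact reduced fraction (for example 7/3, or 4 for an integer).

Clipped polygon: [(2,10) (9,10) (9,220/13) (44/5,17) (2,17)]

1. After x ≥ 2: [(2,2) (20,2) (14,15) (2,255/13)]
2. After x ≤ 9: [(2,2) (9,2) (9,220/13) (2,255/13)]
3. After y ≥ 10: [(2,10) (9,10) (9,220/13) (2,255/13)]
4. After y ≤ 17: [(2,17) (2,10) (9,10) (9,220/13) (44/5,17)]
5. Canonical ring: [(2,10) (9,10) (9,220/13) (44/5,17) (2,17)]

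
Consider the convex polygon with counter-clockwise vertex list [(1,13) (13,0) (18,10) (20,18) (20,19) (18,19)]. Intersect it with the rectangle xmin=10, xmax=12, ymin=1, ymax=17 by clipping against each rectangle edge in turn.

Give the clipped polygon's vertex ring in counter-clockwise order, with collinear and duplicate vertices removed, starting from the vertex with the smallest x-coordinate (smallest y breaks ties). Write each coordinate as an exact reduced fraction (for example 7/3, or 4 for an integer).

1. After x ≥ 10: [(10,275/17) (10,13/4) (13,0) (18,10) (20,18) (20,19) (18,19)]
2. After x ≤ 12: [(12,287/17) (10,275/17) (10,13/4) (12,13/12)]
3. After y ≥ 1: [(12,287/17) (10,275/17) (10,13/4) (12,13/12)]
4. After y ≤ 17: [(12,287/17) (10,275/17) (10,13/4) (12,13/12)]
5. Canonical ring: [(10,13/4) (12,13/12) (12,287/17) (10,275/17)]

Clipped polygon: [(10,13/4) (12,13/12) (12,287/17) (10,275/17)]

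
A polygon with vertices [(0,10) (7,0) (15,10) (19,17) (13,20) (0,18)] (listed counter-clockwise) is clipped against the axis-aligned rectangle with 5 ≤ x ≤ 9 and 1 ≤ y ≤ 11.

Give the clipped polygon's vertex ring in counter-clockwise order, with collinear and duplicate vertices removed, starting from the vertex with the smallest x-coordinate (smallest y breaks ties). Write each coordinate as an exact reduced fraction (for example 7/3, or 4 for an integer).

1. After x ≥ 5: [(5,20/7) (7,0) (15,10) (19,17) (13,20) (5,244/13)]
2. After x ≤ 9: [(5,20/7) (7,0) (9,5/2) (9,252/13) (5,244/13)]
3. After y ≥ 1: [(5,20/7) (63/10,1) (39/5,1) (9,5/2) (9,252/13) (5,244/13)]
4. After y ≤ 11: [(5,11) (5,20/7) (63/10,1) (39/5,1) (9,5/2) (9,11)]
5. Canonical ring: [(5,20/7) (63/10,1) (39/5,1) (9,5/2) (9,11) (5,11)]

Clipped polygon: [(5,20/7) (63/10,1) (39/5,1) (9,5/2) (9,11) (5,11)]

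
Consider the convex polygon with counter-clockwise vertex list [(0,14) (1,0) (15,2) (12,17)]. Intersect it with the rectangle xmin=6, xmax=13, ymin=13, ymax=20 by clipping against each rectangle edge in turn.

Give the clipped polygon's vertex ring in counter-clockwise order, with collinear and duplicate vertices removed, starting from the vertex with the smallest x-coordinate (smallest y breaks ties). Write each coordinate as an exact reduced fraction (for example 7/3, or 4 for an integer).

1. After x ≥ 6: [(6,31/2) (6,5/7) (15,2) (12,17)]
2. After x ≤ 13: [(6,31/2) (6,5/7) (13,12/7) (13,12) (12,17)]
3. After y ≥ 13: [(6,31/2) (6,13) (64/5,13) (12,17)]
4. After y ≤ 20: [(6,31/2) (6,13) (64/5,13) (12,17)]
5. Canonical ring: [(6,13) (64/5,13) (12,17) (6,31/2)]

Clipped polygon: [(6,13) (64/5,13) (12,17) (6,31/2)]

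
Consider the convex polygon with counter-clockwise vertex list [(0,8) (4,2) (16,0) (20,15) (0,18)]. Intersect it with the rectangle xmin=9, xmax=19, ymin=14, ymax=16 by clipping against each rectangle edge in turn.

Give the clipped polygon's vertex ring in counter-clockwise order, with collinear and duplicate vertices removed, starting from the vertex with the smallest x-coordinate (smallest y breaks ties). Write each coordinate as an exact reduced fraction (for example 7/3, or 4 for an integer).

1. After x ≥ 9: [(9,7/6) (16,0) (20,15) (9,333/20)]
2. After x ≤ 19: [(9,7/6) (16,0) (19,45/4) (19,303/20) (9,333/20)]
3. After y ≥ 14: [(9,14) (19,14) (19,303/20) (9,333/20)]
4. After y ≤ 16: [(9,16) (9,14) (19,14) (19,303/20) (40/3,16)]
5. Canonical ring: [(9,14) (19,14) (19,303/20) (40/3,16) (9,16)]

Clipped polygon: [(9,14) (19,14) (19,303/20) (40/3,16) (9,16)]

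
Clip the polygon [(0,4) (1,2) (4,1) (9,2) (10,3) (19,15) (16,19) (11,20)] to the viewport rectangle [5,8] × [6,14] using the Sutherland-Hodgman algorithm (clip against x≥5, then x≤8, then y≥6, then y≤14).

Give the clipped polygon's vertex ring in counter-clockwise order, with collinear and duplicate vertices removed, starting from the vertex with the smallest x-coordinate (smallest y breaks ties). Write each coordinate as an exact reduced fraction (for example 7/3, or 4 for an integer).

Clipped polygon: [(5,6) (8,6) (8,14) (55/8,14) (5,124/11)]

1. After x ≥ 5: [(5,124/11) (5,6/5) (9,2) (10,3) (19,15) (16,19) (11,20)]
2. After x ≤ 8: [(8,172/11) (5,124/11) (5,6/5) (8,9/5)]
3. After y ≥ 6: [(8,6) (8,172/11) (5,124/11) (5,6)]
4. After y ≤ 14: [(8,6) (8,14) (55/8,14) (5,124/11) (5,6)]
5. Canonical ring: [(5,6) (8,6) (8,14) (55/8,14) (5,124/11)]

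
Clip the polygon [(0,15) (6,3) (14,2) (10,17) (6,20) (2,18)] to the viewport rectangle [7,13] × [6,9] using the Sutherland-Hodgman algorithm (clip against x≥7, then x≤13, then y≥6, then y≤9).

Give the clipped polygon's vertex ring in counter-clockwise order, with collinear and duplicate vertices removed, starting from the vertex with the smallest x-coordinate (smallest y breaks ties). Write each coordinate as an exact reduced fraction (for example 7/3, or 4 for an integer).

1. After x ≥ 7: [(7,23/8) (14,2) (10,17) (7,77/4)]
2. After x ≤ 13: [(7,23/8) (13,17/8) (13,23/4) (10,17) (7,77/4)]
3. After y ≥ 6: [(7,6) (194/15,6) (10,17) (7,77/4)]
4. After y ≤ 9: [(7,9) (7,6) (194/15,6) (182/15,9)]
5. Canonical ring: [(7,6) (194/15,6) (182/15,9) (7,9)]

Clipped polygon: [(7,6) (194/15,6) (182/15,9) (7,9)]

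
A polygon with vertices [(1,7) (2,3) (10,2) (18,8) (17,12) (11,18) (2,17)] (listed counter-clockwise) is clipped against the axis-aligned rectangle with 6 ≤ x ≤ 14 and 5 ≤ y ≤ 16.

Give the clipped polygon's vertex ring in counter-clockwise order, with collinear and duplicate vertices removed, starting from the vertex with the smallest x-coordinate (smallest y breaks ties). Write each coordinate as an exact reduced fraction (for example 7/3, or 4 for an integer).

1. After x ≥ 6: [(6,5/2) (10,2) (18,8) (17,12) (11,18) (6,157/9)]
2. After x ≤ 14: [(6,5/2) (10,2) (14,5) (14,15) (11,18) (6,157/9)]
3. After y ≥ 5: [(6,5) (14,5) (14,5) (14,15) (11,18) (6,157/9)]
4. After y ≤ 16: [(6,16) (6,5) (14,5) (14,5) (14,15) (13,16)]
5. Canonical ring: [(6,5) (14,5) (14,15) (13,16) (6,16)]

Clipped polygon: [(6,5) (14,5) (14,15) (13,16) (6,16)]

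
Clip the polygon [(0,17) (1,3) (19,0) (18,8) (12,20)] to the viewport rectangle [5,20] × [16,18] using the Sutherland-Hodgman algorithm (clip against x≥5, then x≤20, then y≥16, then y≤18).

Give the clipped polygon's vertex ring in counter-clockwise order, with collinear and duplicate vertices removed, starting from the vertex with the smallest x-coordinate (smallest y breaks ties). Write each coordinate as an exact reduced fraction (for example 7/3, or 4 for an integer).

1. After x ≥ 5: [(5,73/4) (5,7/3) (19,0) (18,8) (12,20)]
2. After x ≤ 20: [(5,73/4) (5,7/3) (19,0) (18,8) (12,20)]
3. After y ≥ 16: [(5,73/4) (5,16) (14,16) (12,20)]
4. After y ≤ 18: [(5,18) (5,16) (14,16) (13,18)]
5. Canonical ring: [(5,16) (14,16) (13,18) (5,18)]

Clipped polygon: [(5,16) (14,16) (13,18) (5,18)]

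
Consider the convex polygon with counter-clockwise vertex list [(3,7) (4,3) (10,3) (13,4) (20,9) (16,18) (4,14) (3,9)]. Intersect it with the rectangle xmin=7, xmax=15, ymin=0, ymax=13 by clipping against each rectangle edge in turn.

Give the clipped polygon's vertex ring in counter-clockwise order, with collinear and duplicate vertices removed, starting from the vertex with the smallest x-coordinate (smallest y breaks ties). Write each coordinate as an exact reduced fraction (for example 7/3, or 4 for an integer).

Clipped polygon: [(7,3) (10,3) (13,4) (15,38/7) (15,13) (7,13)]

1. After x ≥ 7: [(7,3) (10,3) (13,4) (20,9) (16,18) (7,15)]
2. After x ≤ 15: [(7,3) (10,3) (13,4) (15,38/7) (15,53/3) (7,15)]
3. After y ≥ 0: [(7,3) (10,3) (13,4) (15,38/7) (15,53/3) (7,15)]
4. After y ≤ 13: [(7,13) (7,3) (10,3) (13,4) (15,38/7) (15,13)]
5. Canonical ring: [(7,3) (10,3) (13,4) (15,38/7) (15,13) (7,13)]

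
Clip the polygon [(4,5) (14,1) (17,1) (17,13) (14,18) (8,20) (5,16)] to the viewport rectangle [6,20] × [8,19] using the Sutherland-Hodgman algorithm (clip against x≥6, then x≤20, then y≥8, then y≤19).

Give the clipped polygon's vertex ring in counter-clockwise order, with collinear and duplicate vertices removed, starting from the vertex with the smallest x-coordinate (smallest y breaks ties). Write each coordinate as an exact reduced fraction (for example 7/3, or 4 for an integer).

Clipped polygon: [(6,8) (17,8) (17,13) (14,18) (11,19) (29/4,19) (6,52/3)]

1. After x ≥ 6: [(6,21/5) (14,1) (17,1) (17,13) (14,18) (8,20) (6,52/3)]
2. After x ≤ 20: [(6,21/5) (14,1) (17,1) (17,13) (14,18) (8,20) (6,52/3)]
3. After y ≥ 8: [(6,8) (17,8) (17,13) (14,18) (8,20) (6,52/3)]
4. After y ≤ 19: [(6,8) (17,8) (17,13) (14,18) (11,19) (29/4,19) (6,52/3)]
5. Canonical ring: [(6,8) (17,8) (17,13) (14,18) (11,19) (29/4,19) (6,52/3)]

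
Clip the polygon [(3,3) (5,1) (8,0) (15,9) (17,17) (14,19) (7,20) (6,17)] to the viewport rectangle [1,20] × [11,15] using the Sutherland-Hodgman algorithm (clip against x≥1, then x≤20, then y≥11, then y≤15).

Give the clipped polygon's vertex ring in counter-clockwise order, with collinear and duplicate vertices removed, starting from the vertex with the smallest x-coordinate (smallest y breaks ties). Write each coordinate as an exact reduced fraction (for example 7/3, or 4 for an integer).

1. After x ≥ 1: [(3,3) (5,1) (8,0) (15,9) (17,17) (14,19) (7,20) (6,17)]
2. After x ≤ 20: [(3,3) (5,1) (8,0) (15,9) (17,17) (14,19) (7,20) (6,17)]
3. After y ≥ 11: [(33/7,11) (31/2,11) (17,17) (14,19) (7,20) (6,17)]
4. After y ≤ 15: [(39/7,15) (33/7,11) (31/2,11) (33/2,15)]
5. Canonical ring: [(33/7,11) (31/2,11) (33/2,15) (39/7,15)]

Clipped polygon: [(33/7,11) (31/2,11) (33/2,15) (39/7,15)]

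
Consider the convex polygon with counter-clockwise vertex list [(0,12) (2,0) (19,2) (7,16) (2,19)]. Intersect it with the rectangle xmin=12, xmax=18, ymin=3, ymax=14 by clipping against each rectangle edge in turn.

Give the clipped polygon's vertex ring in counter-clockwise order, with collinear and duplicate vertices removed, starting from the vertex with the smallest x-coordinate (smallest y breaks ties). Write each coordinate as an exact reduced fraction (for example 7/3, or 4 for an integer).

1. After x ≥ 12: [(12,20/17) (19,2) (12,61/6)]
2. After x ≤ 18: [(12,20/17) (18,32/17) (18,19/6) (12,61/6)]
3. After y ≥ 3: [(12,3) (18,3) (18,19/6) (12,61/6)]
4. After y ≤ 14: [(12,3) (18,3) (18,19/6) (12,61/6)]
5. Canonical ring: [(12,3) (18,3) (18,19/6) (12,61/6)]

Clipped polygon: [(12,3) (18,3) (18,19/6) (12,61/6)]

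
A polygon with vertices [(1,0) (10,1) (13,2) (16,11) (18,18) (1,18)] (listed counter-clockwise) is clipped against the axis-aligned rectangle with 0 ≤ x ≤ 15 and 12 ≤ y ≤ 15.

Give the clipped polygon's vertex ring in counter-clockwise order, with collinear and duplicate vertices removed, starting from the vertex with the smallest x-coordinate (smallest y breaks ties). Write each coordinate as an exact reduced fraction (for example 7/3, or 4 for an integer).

1. After x ≥ 0: [(1,0) (10,1) (13,2) (16,11) (18,18) (1,18)]
2. After x ≤ 15: [(1,0) (10,1) (13,2) (15,8) (15,18) (1,18)]
3. After y ≥ 12: [(1,12) (15,12) (15,18) (1,18)]
4. After y ≤ 15: [(1,15) (1,12) (15,12) (15,15)]
5. Canonical ring: [(1,12) (15,12) (15,15) (1,15)]

Clipped polygon: [(1,12) (15,12) (15,15) (1,15)]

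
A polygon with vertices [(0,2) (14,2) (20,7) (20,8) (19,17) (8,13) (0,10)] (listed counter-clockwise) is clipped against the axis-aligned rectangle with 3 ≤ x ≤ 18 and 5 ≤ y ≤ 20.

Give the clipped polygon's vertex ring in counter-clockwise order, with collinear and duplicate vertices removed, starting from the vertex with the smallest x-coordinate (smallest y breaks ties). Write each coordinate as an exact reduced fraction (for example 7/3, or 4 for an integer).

Clipped polygon: [(3,5) (88/5,5) (18,16/3) (18,183/11) (8,13) (3,89/8)]

1. After x ≥ 3: [(3,2) (14,2) (20,7) (20,8) (19,17) (8,13) (3,89/8)]
2. After x ≤ 18: [(3,2) (14,2) (18,16/3) (18,183/11) (8,13) (3,89/8)]
3. After y ≥ 5: [(3,5) (88/5,5) (18,16/3) (18,183/11) (8,13) (3,89/8)]
4. After y ≤ 20: [(3,5) (88/5,5) (18,16/3) (18,183/11) (8,13) (3,89/8)]
5. Canonical ring: [(3,5) (88/5,5) (18,16/3) (18,183/11) (8,13) (3,89/8)]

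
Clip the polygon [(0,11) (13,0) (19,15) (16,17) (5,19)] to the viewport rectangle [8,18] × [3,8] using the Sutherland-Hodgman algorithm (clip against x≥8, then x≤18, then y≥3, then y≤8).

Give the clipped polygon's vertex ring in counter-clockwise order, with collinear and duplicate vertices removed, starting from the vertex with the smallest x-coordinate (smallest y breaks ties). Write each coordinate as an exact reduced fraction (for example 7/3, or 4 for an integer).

1. After x ≥ 8: [(8,55/13) (13,0) (19,15) (16,17) (8,203/11)]
2. After x ≤ 18: [(8,55/13) (13,0) (18,25/2) (18,47/3) (16,17) (8,203/11)]
3. After y ≥ 3: [(8,55/13) (104/11,3) (71/5,3) (18,25/2) (18,47/3) (16,17) (8,203/11)]
4. After y ≤ 8: [(8,8) (8,55/13) (104/11,3) (71/5,3) (81/5,8)]
5. Canonical ring: [(8,55/13) (104/11,3) (71/5,3) (81/5,8) (8,8)]

Clipped polygon: [(8,55/13) (104/11,3) (71/5,3) (81/5,8) (8,8)]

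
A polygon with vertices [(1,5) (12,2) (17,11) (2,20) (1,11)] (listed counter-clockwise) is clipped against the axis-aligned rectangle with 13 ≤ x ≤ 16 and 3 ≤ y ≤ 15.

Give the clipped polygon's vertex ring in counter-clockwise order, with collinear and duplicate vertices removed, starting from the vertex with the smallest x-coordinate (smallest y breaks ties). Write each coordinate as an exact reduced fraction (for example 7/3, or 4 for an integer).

1. After x ≥ 13: [(13,19/5) (17,11) (13,67/5)]
2. After x ≤ 16: [(13,19/5) (16,46/5) (16,58/5) (13,67/5)]
3. After y ≥ 3: [(13,19/5) (16,46/5) (16,58/5) (13,67/5)]
4. After y ≤ 15: [(13,19/5) (16,46/5) (16,58/5) (13,67/5)]
5. Canonical ring: [(13,19/5) (16,46/5) (16,58/5) (13,67/5)]

Clipped polygon: [(13,19/5) (16,46/5) (16,58/5) (13,67/5)]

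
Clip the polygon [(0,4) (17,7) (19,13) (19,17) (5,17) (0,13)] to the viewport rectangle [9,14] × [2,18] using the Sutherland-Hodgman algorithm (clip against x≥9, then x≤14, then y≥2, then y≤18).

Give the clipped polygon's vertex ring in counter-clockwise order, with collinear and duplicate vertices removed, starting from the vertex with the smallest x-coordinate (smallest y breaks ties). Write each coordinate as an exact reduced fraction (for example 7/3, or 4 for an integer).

Clipped polygon: [(9,95/17) (14,110/17) (14,17) (9,17)]

1. After x ≥ 9: [(9,95/17) (17,7) (19,13) (19,17) (9,17)]
2. After x ≤ 14: [(9,95/17) (14,110/17) (14,17) (9,17)]
3. After y ≥ 2: [(9,95/17) (14,110/17) (14,17) (9,17)]
4. After y ≤ 18: [(9,95/17) (14,110/17) (14,17) (9,17)]
5. Canonical ring: [(9,95/17) (14,110/17) (14,17) (9,17)]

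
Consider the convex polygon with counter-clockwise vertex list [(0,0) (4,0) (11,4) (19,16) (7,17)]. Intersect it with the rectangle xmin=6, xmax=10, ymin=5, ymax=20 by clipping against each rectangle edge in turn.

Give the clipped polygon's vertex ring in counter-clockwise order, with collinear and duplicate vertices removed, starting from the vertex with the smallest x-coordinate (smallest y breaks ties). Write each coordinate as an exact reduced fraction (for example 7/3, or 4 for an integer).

Clipped polygon: [(6,5) (10,5) (10,67/4) (7,17) (6,102/7)]

1. After x ≥ 6: [(6,102/7) (6,8/7) (11,4) (19,16) (7,17)]
2. After x ≤ 10: [(6,102/7) (6,8/7) (10,24/7) (10,67/4) (7,17)]
3. After y ≥ 5: [(6,102/7) (6,5) (10,5) (10,67/4) (7,17)]
4. After y ≤ 20: [(6,102/7) (6,5) (10,5) (10,67/4) (7,17)]
5. Canonical ring: [(6,5) (10,5) (10,67/4) (7,17) (6,102/7)]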